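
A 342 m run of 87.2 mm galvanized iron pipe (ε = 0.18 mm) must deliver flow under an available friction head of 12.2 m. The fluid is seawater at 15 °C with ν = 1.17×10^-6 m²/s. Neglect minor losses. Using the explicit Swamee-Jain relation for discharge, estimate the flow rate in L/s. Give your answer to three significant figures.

Swamee-Jain (Type II): Q = -0.965·√(gD⁵h_f/L)·ln[ε/(3.7D) + √(3.17ν²L/(gD³h_f))]
√(gD⁵h_f/L) = √(9.81·0.0872⁵·12.2/342) = 0.001328
ε/(3.7D) = 5.58×10^-4; √(3.17ν²L/(gD³h_f)) = 1.37×10^-4
Q = -0.965·0.001328·ln(6.947×10^-4) = 0.009321 m³/s
Check: V = 1.56 m/s, Re = 1.16×10^5, f = 0.02528, h_f = 12.3 m ≈ 12.2 m ✓

Q ≈ 9.32 L/s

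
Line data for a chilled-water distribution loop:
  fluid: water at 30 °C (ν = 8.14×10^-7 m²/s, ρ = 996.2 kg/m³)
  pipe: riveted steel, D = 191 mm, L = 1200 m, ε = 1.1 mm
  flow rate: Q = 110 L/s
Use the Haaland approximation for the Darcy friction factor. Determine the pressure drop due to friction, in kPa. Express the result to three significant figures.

V = 4Q/(πD²) = 4·0.110/(π·0.191²) = 3.839 m/s
Re = VD/ν = 3.839·0.191/8.14×10^-7 = 9.01×10^5 → turbulent
ε/D = 1.1/191 = 0.00576
Haaland: f = 0.03186
h_f = f(L/D)V²/(2g) = 0.03186·(1200/0.191)·3.839²/(2·9.81) = 150.4 m
Δp = ρg·h_f = 996.2·9.81·150.4 = 1470 kPa

Δp ≈ 1470 kPa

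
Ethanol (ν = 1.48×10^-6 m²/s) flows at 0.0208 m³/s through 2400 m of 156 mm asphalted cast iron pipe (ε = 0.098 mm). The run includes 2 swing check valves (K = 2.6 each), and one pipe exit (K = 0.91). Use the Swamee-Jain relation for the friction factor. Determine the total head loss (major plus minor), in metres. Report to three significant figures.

H_L ≈ 19.5 m

V = 4Q/(πD²) = 1.088 m/s; V²/2g = 0.06036 m
Re = 1.15×10^5, ε/D = 6.28×10^-4 → f = 0.02063 (Swamee-Jain)
Major: h_f = f(L/D)·V²/2g = 0.02063·15385·0.06036 = 19.16 m
Minor: ΣK = 6.11; h_m = ΣK·V²/2g = 0.3688 m
Total H_L = 19.16 + 0.3688 = 19.53 m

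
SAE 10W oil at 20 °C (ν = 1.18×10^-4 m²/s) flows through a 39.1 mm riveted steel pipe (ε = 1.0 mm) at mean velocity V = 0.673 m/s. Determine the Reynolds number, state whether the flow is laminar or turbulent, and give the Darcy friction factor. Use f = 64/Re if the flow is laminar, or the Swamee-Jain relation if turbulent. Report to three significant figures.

Re ≈ 223; laminar; f = 64/Re ≈ 0.287

Re = VD/ν = 0.6730·0.0391/1.18×10^-4 = 223
Re < 2300 → laminar → f = 64/Re = 0.2870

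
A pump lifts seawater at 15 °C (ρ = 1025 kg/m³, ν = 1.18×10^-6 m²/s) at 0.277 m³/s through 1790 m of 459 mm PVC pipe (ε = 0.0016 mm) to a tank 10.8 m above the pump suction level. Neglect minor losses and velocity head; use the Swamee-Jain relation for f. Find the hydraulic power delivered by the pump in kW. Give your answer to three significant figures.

P_hyd ≈ 49.6 kW

V = 4Q/(πD²) = 1.674 m/s; Re = 6.51×10^5; ε/D = 3.49×10^-6; f = 0.01256
h_f = f(L/D)V²/2g = 6.996 m
Total head H = z + h_f = 10.8 + 6.996 = 17.80 m
P_hyd = ρgQH = 1025·9.81·0.277·17.80 = 49.57 kW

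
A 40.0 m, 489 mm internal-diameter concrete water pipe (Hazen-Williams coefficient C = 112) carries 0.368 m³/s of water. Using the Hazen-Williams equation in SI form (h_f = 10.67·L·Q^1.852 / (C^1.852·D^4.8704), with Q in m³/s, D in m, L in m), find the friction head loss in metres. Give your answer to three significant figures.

h_f = 10.67·40.0·0.368^1.852 / (112^1.852·0.489^4.8704) = 0.3501 m

h_f ≈ 0.350 m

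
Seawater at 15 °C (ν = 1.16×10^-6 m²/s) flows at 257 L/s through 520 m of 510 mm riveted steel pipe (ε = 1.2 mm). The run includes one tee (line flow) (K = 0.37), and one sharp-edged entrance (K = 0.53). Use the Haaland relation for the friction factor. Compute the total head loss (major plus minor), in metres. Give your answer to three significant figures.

H_L ≈ 2.11 m

V = 4Q/(πD²) = 1.258 m/s; V²/2g = 0.08067 m
Re = 5.53×10^5, ε/D = 0.00235 → f = 0.02478 (Haaland)
Major: h_f = f(L/D)·V²/2g = 0.02478·1020·0.08067 = 2.038 m
Minor: ΣK = 0.900; h_m = ΣK·V²/2g = 0.07260 m
Total H_L = 2.038 + 0.07260 = 2.110 m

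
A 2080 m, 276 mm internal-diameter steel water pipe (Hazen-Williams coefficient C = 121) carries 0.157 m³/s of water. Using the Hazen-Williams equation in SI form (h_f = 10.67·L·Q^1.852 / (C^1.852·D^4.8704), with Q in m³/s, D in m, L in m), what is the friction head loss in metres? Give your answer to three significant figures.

h_f ≈ 52.8 m

h_f = 10.67·2080·0.157^1.852 / (121^1.852·0.276^4.8704) = 52.81 m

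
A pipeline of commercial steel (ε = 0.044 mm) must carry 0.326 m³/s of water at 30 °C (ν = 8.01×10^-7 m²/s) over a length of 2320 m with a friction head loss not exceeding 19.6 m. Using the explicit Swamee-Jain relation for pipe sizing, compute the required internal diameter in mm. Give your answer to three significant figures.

D ≈ 429 mm

Swamee-Jain (Type III): D = 0.66·[ε^1.25·(LQ²/(gh_f))^4.75 + ν·Q^9.4·(L/(gh_f))^5.2]^0.04
LQ²/(gh_f) = 1.282; L/(gh_f) = 12.07
Term 1 = ε^1.25·(…)^4.75 = 1.17×10^-5; Term 2 = ν·Q^9.4·(…)^5.2 = 8.95×10^-6
D = 0.66·(1.17×10^-5 + 8.95×10^-6)^0.04 = 0.4287 m = 429 mm
Check: V = 2.26 m/s, Re = 1.21×10^6, f = 0.01335, h_f = 18.8 m ≈ 19.6 m ✓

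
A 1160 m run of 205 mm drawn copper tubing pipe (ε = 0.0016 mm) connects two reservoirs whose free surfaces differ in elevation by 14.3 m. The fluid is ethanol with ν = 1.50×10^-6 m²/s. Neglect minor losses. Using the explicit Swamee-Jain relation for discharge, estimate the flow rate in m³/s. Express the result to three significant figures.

Swamee-Jain (Type II): Q = -0.965·√(gD⁵h_f/L)·ln[ε/(3.7D) + √(3.17ν²L/(gD³h_f))]
√(gD⁵h_f/L) = √(9.81·0.205⁵·14.3/1160) = 0.006617
ε/(3.7D) = 2.11×10^-6; √(3.17ν²L/(gD³h_f)) = 8.27×10^-5
Q = -0.965·0.006617·ln(8.485×10^-5) = 0.05986 m³/s
Check: V = 1.81 m/s, Re = 2.48×10^5, f = 0.01498, h_f = 14.2 m ≈ 14.3 m ✓

Q ≈ 0.0599 m³/s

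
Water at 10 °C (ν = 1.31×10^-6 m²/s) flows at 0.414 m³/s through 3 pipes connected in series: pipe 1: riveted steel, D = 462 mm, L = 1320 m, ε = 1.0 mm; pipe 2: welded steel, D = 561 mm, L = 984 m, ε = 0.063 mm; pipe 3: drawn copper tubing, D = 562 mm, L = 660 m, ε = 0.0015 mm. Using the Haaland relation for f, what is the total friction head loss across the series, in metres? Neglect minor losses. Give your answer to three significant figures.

Pipe 1: V = 2.470 m/s, Re = 8.71×10^5, ε/D = 0.00216, f = 0.02414, h_1 = f(L/D)V²/2g = 21.44 m
Pipe 2: V = 1.675 m/s, Re = 7.17×10^5, ε/D = 1.12×10^-4, f = 0.01388, h_2 = f(L/D)V²/2g = 3.482 m
Pipe 3: V = 1.669 m/s, Re = 7.16×10^5, ε/D = 2.67×10^-6, f = 0.01230, h_3 = f(L/D)V²/2g = 2.051 m
Series → Q common, losses add: H = Σh = 26.98 m

H ≈ 27.0 m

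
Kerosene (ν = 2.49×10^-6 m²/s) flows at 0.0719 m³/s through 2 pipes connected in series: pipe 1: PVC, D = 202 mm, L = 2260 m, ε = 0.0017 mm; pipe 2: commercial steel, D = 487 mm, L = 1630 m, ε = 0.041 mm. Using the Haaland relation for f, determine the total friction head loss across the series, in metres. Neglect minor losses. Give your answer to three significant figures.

H ≈ 45.9 m

Pipe 1: V = 2.244 m/s, Re = 1.82×10^5, ε/D = 8.42×10^-6, f = 0.01583, h_1 = f(L/D)V²/2g = 45.45 m
Pipe 2: V = 0.3860 m/s, Re = 7.55×10^4, ε/D = 8.42×10^-5, f = 0.01922, h_2 = f(L/D)V²/2g = 0.4886 m
Series → Q common, losses add: H = Σh = 45.94 m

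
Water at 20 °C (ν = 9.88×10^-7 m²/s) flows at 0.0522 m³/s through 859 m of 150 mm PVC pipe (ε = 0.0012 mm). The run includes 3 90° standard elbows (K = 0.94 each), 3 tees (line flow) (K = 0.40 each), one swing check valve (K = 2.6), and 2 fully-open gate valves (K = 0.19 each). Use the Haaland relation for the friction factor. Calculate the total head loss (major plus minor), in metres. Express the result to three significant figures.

V = 4Q/(πD²) = 2.954 m/s; V²/2g = 0.4447 m
Re = 4.48×10^5, ε/D = 8.00×10^-6 → f = 0.01340 (Haaland)
Major: h_f = f(L/D)·V²/2g = 0.01340·5727·0.4447 = 34.14 m
Minor: ΣK = 7.00; h_m = ΣK·V²/2g = 3.113 m
Total H_L = 34.14 + 3.113 = 37.25 m

H_L ≈ 37.3 m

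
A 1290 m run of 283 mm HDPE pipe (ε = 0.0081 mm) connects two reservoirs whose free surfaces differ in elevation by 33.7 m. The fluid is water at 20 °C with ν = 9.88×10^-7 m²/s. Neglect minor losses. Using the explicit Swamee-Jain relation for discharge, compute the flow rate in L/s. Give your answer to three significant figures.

Q ≈ 216 L/s

Swamee-Jain (Type II): Q = -0.965·√(gD⁵h_f/L)·ln[ε/(3.7D) + √(3.17ν²L/(gD³h_f))]
√(gD⁵h_f/L) = √(9.81·0.283⁵·33.7/1290) = 0.02157
ε/(3.7D) = 7.74×10^-6; √(3.17ν²L/(gD³h_f)) = 2.31×10^-5
Q = -0.965·0.02157·ln(3.082×10^-5) = 0.2162 m³/s
Check: V = 3.44 m/s, Re = 9.85×10^5, f = 0.01229, h_f = 33.7 m ≈ 33.7 m ✓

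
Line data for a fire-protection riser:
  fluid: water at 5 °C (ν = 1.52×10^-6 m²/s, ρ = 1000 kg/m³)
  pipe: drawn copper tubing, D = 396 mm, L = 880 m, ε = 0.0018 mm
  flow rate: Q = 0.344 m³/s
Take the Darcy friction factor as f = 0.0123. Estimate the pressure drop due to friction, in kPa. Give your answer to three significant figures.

V = 4Q/(πD²) = 4·0.344/(π·0.396²) = 2.793 m/s
h_f = f(L/D)V²/(2g) = 0.01230·(880/0.396)·2.793²/(2·9.81) = 10.87 m
Δp = ρg·h_f = 1000·9.81·10.87 = 106.6 kPa

Δp ≈ 107 kPa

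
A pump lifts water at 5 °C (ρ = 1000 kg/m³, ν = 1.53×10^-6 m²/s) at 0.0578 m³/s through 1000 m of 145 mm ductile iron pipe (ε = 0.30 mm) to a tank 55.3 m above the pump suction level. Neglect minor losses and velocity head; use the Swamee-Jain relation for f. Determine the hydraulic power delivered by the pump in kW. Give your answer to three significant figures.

P_hyd ≈ 90.7 kW

V = 4Q/(πD²) = 3.500 m/s; Re = 3.32×10^5; ε/D = 0.00207; f = 0.02431
h_f = f(L/D)V²/2g = 104.7 m
Total head H = z + h_f = 55.3 + 104.7 = 160.0 m
P_hyd = ρgQH = 1000·9.81·0.0578·160.0 = 90.71 kW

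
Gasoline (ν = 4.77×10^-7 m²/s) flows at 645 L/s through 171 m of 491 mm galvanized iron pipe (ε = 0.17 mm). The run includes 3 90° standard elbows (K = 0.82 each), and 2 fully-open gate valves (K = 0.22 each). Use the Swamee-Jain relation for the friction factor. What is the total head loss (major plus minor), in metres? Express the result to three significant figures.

V = 4Q/(πD²) = 3.406 m/s; V²/2g = 0.5914 m
Re = 3.51×10^6, ε/D = 3.46×10^-4 → f = 0.01566 (Swamee-Jain)
Major: h_f = f(L/D)·V²/2g = 0.01566·348.3·0.5914 = 3.225 m
Minor: ΣK = 2.90; h_m = ΣK·V²/2g = 1.715 m
Total H_L = 3.225 + 1.715 = 4.940 m

H_L ≈ 4.94 m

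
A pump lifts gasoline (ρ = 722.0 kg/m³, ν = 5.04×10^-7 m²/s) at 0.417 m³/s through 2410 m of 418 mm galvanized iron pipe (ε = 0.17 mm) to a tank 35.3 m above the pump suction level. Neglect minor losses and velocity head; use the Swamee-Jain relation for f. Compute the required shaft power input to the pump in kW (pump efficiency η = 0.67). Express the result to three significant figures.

V = 4Q/(πD²) = 3.039 m/s; Re = 2.52×10^6; ε/D = 4.07×10^-4; f = 0.01626
h_f = f(L/D)V²/2g = 44.12 m
Total head H = z + h_f = 35.3 + 44.12 = 79.42 m
P_hyd = ρgQH = 722.0·9.81·0.417·79.42 = 234.6 kW
P_shaft = P_hyd/η = 234.6/0.67 = 350.1 kW

P_shaft ≈ 350 kW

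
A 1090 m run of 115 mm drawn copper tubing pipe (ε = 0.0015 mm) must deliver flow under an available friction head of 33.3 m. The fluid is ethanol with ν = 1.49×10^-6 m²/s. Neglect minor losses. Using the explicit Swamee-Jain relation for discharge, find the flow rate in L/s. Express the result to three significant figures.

Q ≈ 21.2 L/s

Swamee-Jain (Type II): Q = -0.965·√(gD⁵h_f/L)·ln[ε/(3.7D) + √(3.17ν²L/(gD³h_f))]
√(gD⁵h_f/L) = √(9.81·0.115⁵·33.3/1090) = 0.002455
ε/(3.7D) = 3.53×10^-6; √(3.17ν²L/(gD³h_f)) = 1.24×10^-4
Q = -0.965·0.002455·ln(1.278×10^-4) = 0.02124 m³/s
Check: V = 2.04 m/s, Re = 1.58×10^5, f = 0.01638, h_f = 33.1 m ≈ 33.3 m ✓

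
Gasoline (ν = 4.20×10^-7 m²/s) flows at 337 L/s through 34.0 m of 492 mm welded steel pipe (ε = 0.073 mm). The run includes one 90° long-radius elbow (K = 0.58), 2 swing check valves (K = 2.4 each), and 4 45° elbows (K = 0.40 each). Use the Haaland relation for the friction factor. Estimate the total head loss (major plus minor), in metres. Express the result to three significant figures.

V = 4Q/(πD²) = 1.773 m/s; V²/2g = 0.1601 m
Re = 2.08×10^6, ε/D = 1.48×10^-4 → f = 0.01349 (Haaland)
Major: h_f = f(L/D)·V²/2g = 0.01349·69.11·0.1601 = 0.1493 m
Minor: ΣK = 6.98; h_m = ΣK·V²/2g = 1.118 m
Total H_L = 0.1493 + 1.118 = 1.267 m

H_L ≈ 1.27 m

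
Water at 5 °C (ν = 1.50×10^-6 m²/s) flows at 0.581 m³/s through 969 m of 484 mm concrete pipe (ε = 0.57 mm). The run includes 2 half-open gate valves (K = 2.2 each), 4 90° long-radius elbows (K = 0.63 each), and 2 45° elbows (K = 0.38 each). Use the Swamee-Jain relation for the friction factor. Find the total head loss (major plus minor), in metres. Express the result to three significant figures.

H_L ≈ 25.1 m

V = 4Q/(πD²) = 3.158 m/s; V²/2g = 0.5083 m
Re = 1.02×10^6, ε/D = 0.00118 → f = 0.02079 (Swamee-Jain)
Major: h_f = f(L/D)·V²/2g = 0.02079·2002·0.5083 = 21.16 m
Minor: ΣK = 7.68; h_m = ΣK·V²/2g = 3.903 m
Total H_L = 21.16 + 3.903 = 25.06 m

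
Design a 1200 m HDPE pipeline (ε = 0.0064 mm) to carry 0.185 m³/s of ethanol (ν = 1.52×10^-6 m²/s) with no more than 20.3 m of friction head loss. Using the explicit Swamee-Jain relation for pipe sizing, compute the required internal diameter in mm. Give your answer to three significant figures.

Swamee-Jain (Type III): D = 0.66·[ε^1.25·(LQ²/(gh_f))^4.75 + ν·Q^9.4·(L/(gh_f))^5.2]^0.04
LQ²/(gh_f) = 0.2062; L/(gh_f) = 6.026
Term 1 = ε^1.25·(…)^4.75 = 1.78×10^-10; Term 2 = ν·Q^9.4·(…)^5.2 = 2.24×10^-9
D = 0.66·(1.78×10^-10 + 2.24×10^-9)^0.04 = 0.2984 m = 298 mm
Check: V = 2.64 m/s, Re = 5.19×10^5, f = 0.01335, h_f = 19.1 m ≈ 20.3 m ✓

D ≈ 298 mm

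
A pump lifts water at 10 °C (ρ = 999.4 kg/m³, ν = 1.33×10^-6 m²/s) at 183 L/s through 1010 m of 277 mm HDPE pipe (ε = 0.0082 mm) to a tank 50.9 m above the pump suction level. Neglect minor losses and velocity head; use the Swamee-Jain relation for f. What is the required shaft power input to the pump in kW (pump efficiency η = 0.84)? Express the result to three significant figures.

P_shaft ≈ 157 kW

V = 4Q/(πD²) = 3.037 m/s; Re = 6.32×10^5; ε/D = 2.96×10^-5; f = 0.01308
h_f = f(L/D)V²/2g = 22.42 m
Total head H = z + h_f = 50.9 + 22.42 = 73.32 m
P_hyd = ρgQH = 999.4·9.81·0.183·73.32 = 131.5 kW
P_shaft = P_hyd/η = 131.5/0.84 = 156.6 kW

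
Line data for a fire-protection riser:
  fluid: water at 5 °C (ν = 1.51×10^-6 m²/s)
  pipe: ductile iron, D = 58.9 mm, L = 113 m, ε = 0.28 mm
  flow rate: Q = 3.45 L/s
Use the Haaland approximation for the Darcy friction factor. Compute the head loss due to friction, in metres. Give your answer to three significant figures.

h_f ≈ 4.97 m

V = 4Q/(πD²) = 4·0.00345/(π·0.0589²) = 1.266 m/s
Re = VD/ν = 1.266·0.0589/1.51×10^-6 = 4.94×10^4 → turbulent
ε/D = 0.28/58.9 = 0.00475
Haaland: f = 0.03169
h_f = f(L/D)V²/(2g) = 0.03169·(113/0.0589)·1.266²/(2·9.81) = 4.969 m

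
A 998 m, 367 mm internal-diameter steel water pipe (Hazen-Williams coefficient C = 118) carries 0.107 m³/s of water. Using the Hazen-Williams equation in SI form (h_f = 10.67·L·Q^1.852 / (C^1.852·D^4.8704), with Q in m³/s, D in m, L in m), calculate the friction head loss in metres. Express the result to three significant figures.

h_f = 10.67·998·0.107^1.852 / (118^1.852·0.367^4.8704) = 3.257 m

h_f ≈ 3.26 m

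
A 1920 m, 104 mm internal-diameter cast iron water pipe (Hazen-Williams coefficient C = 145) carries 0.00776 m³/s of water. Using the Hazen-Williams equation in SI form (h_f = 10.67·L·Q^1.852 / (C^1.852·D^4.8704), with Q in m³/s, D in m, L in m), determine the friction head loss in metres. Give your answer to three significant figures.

h_f = 10.67·1920·0.00776^1.852 / (145^1.852·0.104^4.8704) = 15.42 m

h_f ≈ 15.4 m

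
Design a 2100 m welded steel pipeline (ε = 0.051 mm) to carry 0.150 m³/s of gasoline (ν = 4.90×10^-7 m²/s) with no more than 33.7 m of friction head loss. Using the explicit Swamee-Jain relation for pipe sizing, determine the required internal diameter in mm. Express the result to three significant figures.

D ≈ 281 mm

Swamee-Jain (Type III): D = 0.66·[ε^1.25·(LQ²/(gh_f))^4.75 + ν·Q^9.4·(L/(gh_f))^5.2]^0.04
LQ²/(gh_f) = 0.1429; L/(gh_f) = 6.352
Term 1 = ε^1.25·(…)^4.75 = 4.18×10^-10; Term 2 = ν·Q^9.4·(…)^5.2 = 1.32×10^-10
D = 0.66·(4.18×10^-10 + 1.32×10^-10)^0.04 = 0.2813 m = 281 mm
Check: V = 2.41 m/s, Re = 1.39×10^6, f = 0.01431, h_f = 31.7 m ≈ 33.7 m ✓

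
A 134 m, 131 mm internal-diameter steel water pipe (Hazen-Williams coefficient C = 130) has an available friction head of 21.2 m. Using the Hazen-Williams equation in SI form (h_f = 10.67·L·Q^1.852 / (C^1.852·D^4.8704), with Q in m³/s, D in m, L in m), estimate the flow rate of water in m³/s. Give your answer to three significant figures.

Rearranging: Q = [h_f·C^1.852·D^4.8704 / (10.67·L)]^(1/1.852)
Q = [21.2·130^1.852·0.131^4.8704 / (10.67·134)]^0.540 = 0.06383 m³/s

Q ≈ 0.0638 m³/s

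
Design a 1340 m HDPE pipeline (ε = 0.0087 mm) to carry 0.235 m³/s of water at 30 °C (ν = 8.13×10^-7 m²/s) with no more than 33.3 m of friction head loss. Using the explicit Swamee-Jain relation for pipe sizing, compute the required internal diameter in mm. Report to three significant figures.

Swamee-Jain (Type III): D = 0.66·[ε^1.25·(LQ²/(gh_f))^4.75 + ν·Q^9.4·(L/(gh_f))^5.2]^0.04
LQ²/(gh_f) = 0.2265; L/(gh_f) = 4.102
Term 1 = ε^1.25·(…)^4.75 = 4.09×10^-10; Term 2 = ν·Q^9.4·(…)^5.2 = 1.53×10^-9
D = 0.66·(4.09×10^-10 + 1.53×10^-9)^0.04 = 0.2959 m = 296 mm
Check: V = 3.42 m/s, Re = 1.24×10^6, f = 0.01195, h_f = 32.2 m ≈ 33.3 m ✓

D ≈ 296 mm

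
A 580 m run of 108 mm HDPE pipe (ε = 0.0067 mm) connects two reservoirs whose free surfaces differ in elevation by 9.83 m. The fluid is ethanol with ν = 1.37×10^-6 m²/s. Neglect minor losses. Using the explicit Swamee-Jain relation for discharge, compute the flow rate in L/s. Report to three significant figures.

Q ≈ 13.0 L/s

Swamee-Jain (Type II): Q = -0.965·√(gD⁵h_f/L)·ln[ε/(3.7D) + √(3.17ν²L/(gD³h_f))]
√(gD⁵h_f/L) = √(9.81·0.108⁵·9.83/580) = 0.001563
ε/(3.7D) = 1.68×10^-5; √(3.17ν²L/(gD³h_f)) = 1.69×10^-4
Q = -0.965·0.001563·ln(1.853×10^-4) = 0.01296 m³/s
Check: V = 1.41 m/s, Re = 1.12×10^5, f = 0.01786, h_f = 9.78 m ≈ 9.83 m ✓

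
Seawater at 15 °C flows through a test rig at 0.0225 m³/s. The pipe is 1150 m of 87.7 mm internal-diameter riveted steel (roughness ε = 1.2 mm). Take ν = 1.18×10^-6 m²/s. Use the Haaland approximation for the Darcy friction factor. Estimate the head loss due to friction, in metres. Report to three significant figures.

V = 4Q/(πD²) = 4·0.0225/(π·0.0877²) = 3.725 m/s
Re = VD/ν = 3.725·0.0877/1.18×10^-6 = 2.77×10^5 → turbulent
ε/D = 1.2/87.7 = 0.0137
Haaland: f = 0.04252
h_f = f(L/D)V²/(2g) = 0.04252·(1150/0.0877)·3.725²/(2·9.81) = 394.3 m

h_f ≈ 394 m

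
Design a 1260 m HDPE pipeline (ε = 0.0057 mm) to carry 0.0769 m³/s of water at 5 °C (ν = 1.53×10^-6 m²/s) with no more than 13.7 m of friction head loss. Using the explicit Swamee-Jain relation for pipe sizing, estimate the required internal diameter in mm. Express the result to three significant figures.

D ≈ 235 mm

Swamee-Jain (Type III): D = 0.66·[ε^1.25·(LQ²/(gh_f))^4.75 + ν·Q^9.4·(L/(gh_f))^5.2]^0.04
LQ²/(gh_f) = 0.05544; L/(gh_f) = 9.375
Term 1 = ε^1.25·(…)^4.75 = 3.01×10^-13; Term 2 = ν·Q^9.4·(…)^5.2 = 5.84×10^-12
D = 0.66·(3.01×10^-13 + 5.84×10^-12)^0.04 = 0.2350 m = 235 mm
Check: V = 1.77 m/s, Re = 2.72×10^5, f = 0.01490, h_f = 12.8 m ≈ 13.7 m ✓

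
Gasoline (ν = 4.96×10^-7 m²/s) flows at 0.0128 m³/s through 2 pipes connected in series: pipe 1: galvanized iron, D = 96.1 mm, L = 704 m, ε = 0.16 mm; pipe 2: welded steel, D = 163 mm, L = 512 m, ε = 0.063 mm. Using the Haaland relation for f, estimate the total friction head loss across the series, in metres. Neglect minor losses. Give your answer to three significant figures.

Pipe 1: V = 1.765 m/s, Re = 3.42×10^5, ε/D = 0.00166, f = 0.02289, h_1 = f(L/D)V²/2g = 26.62 m
Pipe 2: V = 0.6134 m/s, Re = 2.02×10^5, ε/D = 3.87×10^-4, f = 0.01800, h_2 = f(L/D)V²/2g = 1.084 m
Series → Q common, losses add: H = Σh = 27.70 m

H ≈ 27.7 m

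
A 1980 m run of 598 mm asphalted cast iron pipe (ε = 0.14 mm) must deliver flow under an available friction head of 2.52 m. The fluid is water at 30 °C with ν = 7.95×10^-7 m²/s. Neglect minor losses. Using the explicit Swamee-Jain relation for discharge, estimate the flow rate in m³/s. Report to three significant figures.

Swamee-Jain (Type II): Q = -0.965·√(gD⁵h_f/L)·ln[ε/(3.7D) + √(3.17ν²L/(gD³h_f))]
√(gD⁵h_f/L) = √(9.81·0.598⁵·2.52/1980) = 0.03090
ε/(3.7D) = 6.33×10^-5; √(3.17ν²L/(gD³h_f)) = 2.74×10^-5
Q = -0.965·0.03090·ln(9.067×10^-5) = 0.2776 m³/s
Check: V = 0.988 m/s, Re = 7.43×10^5, f = 0.01539, h_f = 2.54 m ≈ 2.52 m ✓

Q ≈ 0.278 m³/s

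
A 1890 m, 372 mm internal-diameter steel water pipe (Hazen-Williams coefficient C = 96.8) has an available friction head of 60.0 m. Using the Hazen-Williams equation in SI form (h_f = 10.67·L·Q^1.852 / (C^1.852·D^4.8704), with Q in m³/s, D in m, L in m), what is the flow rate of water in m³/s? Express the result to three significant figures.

Q ≈ 0.311 m³/s

Rearranging: Q = [h_f·C^1.852·D^4.8704 / (10.67·L)]^(1/1.852)
Q = [60.0·96.8^1.852·0.372^4.8704 / (10.67·1890)]^0.540 = 0.3107 m³/s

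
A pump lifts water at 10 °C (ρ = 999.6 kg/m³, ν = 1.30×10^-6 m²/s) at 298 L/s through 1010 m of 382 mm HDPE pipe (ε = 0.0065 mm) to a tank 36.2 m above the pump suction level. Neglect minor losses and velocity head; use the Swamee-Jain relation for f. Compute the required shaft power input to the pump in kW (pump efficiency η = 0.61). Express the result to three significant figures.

P_shaft ≈ 228 kW

V = 4Q/(πD²) = 2.600 m/s; Re = 7.64×10^5; ε/D = 1.70×10^-5; f = 0.01250
h_f = f(L/D)V²/2g = 11.39 m
Total head H = z + h_f = 36.2 + 11.39 = 47.59 m
P_hyd = ρgQH = 999.6·9.81·0.298·47.59 = 139.1 kW
P_shaft = P_hyd/η = 139.1/0.61 = 228.0 kW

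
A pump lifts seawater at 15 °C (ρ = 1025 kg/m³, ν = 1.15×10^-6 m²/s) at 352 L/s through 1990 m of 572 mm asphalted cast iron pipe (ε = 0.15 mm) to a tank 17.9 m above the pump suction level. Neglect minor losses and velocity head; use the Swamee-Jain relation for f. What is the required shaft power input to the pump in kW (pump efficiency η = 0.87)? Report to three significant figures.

P_shaft ≈ 94.1 kW

V = 4Q/(πD²) = 1.370 m/s; Re = 6.81×10^5; ε/D = 2.62×10^-4; f = 0.01573
h_f = f(L/D)V²/2g = 5.234 m
Total head H = z + h_f = 17.9 + 5.234 = 23.13 m
P_hyd = ρgQH = 1025·9.81·0.352·23.13 = 81.88 kW
P_shaft = P_hyd/η = 81.88/0.87 = 94.12 kW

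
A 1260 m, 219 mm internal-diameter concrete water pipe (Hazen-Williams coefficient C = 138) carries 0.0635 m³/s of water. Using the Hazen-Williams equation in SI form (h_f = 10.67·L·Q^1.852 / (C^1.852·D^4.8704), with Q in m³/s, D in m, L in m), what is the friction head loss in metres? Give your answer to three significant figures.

h_f = 10.67·1260·0.0635^1.852 / (138^1.852·0.219^4.8704) = 14.47 m

h_f ≈ 14.5 m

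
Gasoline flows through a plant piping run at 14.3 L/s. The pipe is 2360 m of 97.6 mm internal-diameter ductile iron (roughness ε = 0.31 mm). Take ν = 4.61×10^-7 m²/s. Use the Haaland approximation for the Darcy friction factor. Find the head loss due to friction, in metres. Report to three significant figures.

h_f ≈ 121 m

V = 4Q/(πD²) = 4·0.0143/(π·0.0976²) = 1.911 m/s
Re = VD/ν = 1.911·0.0976/4.61×10^-7 = 4.05×10^5 → turbulent
ε/D = 0.31/97.6 = 0.00318
Haaland: f = 0.02693
h_f = f(L/D)V²/(2g) = 0.02693·(2360/0.0976)·1.911²/(2·9.81) = 121.3 m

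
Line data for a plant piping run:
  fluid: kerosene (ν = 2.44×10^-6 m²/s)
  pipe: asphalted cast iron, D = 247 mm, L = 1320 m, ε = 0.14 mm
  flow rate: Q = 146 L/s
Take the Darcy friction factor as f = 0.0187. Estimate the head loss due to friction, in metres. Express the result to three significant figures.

V = 4Q/(πD²) = 4·0.146/(π·0.247²) = 3.047 m/s
h_f = f(L/D)V²/(2g) = 0.01870·(1320/0.247)·3.047²/(2·9.81) = 47.29 m

h_f ≈ 47.3 m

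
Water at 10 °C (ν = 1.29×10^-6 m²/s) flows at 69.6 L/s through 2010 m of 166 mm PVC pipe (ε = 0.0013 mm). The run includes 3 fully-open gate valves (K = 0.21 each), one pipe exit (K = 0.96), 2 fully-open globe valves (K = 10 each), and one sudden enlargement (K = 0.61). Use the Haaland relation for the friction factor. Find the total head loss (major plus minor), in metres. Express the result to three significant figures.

H_L ≈ 98.5 m

V = 4Q/(πD²) = 3.216 m/s; V²/2g = 0.5271 m
Re = 4.14×10^5, ε/D = 7.83×10^-6 → f = 0.01359 (Haaland)
Major: h_f = f(L/D)·V²/2g = 0.01359·12108·0.5271 = 86.76 m
Minor: ΣK = 22.2; h_m = ΣK·V²/2g = 11.70 m
Total H_L = 86.76 + 11.70 = 98.46 m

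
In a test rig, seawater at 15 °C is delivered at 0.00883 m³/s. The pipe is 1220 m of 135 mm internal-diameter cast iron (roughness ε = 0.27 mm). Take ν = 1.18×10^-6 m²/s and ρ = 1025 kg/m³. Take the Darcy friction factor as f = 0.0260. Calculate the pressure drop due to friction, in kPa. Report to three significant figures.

Δp ≈ 45.8 kPa

V = 4Q/(πD²) = 4·0.00883/(π·0.135²) = 0.6169 m/s
h_f = f(L/D)V²/(2g) = 0.02600·(1220/0.135)·0.6169²/(2·9.81) = 4.557 m
Δp = ρg·h_f = 1025·9.81·4.557 = 45.82 kPa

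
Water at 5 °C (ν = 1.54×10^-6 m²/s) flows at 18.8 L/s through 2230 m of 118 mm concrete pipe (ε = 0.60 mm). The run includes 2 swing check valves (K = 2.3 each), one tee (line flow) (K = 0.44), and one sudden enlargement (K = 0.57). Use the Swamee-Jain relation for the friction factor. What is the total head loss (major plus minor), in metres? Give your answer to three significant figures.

V = 4Q/(πD²) = 1.719 m/s; V²/2g = 0.1506 m
Re = 1.32×10^5, ε/D = 0.00508 → f = 0.03145 (Swamee-Jain)
Major: h_f = f(L/D)·V²/2g = 0.03145·18898·0.1506 = 89.53 m
Minor: ΣK = 5.61; h_m = ΣK·V²/2g = 0.8450 m
Total H_L = 89.53 + 0.8450 = 90.38 m

H_L ≈ 90.4 m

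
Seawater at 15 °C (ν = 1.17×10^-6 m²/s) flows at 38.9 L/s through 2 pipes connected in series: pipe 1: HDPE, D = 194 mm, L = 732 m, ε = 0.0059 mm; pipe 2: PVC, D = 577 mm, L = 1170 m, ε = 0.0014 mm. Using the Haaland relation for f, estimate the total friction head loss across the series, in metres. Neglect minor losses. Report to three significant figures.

H ≈ 5.19 m

Pipe 1: V = 1.316 m/s, Re = 2.18×10^5, ε/D = 3.04×10^-5, f = 0.01545, h_1 = f(L/D)V²/2g = 5.145 m
Pipe 2: V = 0.1488 m/s, Re = 7.34×10^4, ε/D = 2.43×10^-6, f = 0.01904, h_2 = f(L/D)V²/2g = 0.04355 m
Series → Q common, losses add: H = Σh = 5.188 m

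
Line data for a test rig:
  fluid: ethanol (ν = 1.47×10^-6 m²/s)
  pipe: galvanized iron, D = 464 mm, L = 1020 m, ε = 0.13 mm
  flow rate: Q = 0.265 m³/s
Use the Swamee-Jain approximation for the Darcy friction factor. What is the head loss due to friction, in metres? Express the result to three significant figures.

h_f ≈ 4.47 m

V = 4Q/(πD²) = 4·0.265/(π·0.464²) = 1.567 m/s
Re = VD/ν = 1.567·0.464/1.47×10^-6 = 4.95×10^5 → turbulent
ε/D = 0.13/464 = 2.80×10^-4
Swamee-Jain: f = 0.01623
h_f = f(L/D)V²/(2g) = 0.01623·(1020/0.464)·1.567²/(2·9.81) = 4.465 m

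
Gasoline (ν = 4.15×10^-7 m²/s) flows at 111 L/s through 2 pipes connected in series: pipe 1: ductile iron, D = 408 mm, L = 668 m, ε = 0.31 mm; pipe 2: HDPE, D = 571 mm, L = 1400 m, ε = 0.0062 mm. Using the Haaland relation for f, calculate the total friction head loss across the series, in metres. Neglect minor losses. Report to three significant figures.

Pipe 1: V = 0.8490 m/s, Re = 8.35×10^5, ε/D = 7.60×10^-4, f = 0.01881, h_1 = f(L/D)V²/2g = 1.131 m
Pipe 2: V = 0.4335 m/s, Re = 5.96×10^5, ε/D = 1.09×10^-5, f = 0.01280, h_2 = f(L/D)V²/2g = 0.3006 m
Series → Q common, losses add: H = Σh = 1.432 m

H ≈ 1.43 m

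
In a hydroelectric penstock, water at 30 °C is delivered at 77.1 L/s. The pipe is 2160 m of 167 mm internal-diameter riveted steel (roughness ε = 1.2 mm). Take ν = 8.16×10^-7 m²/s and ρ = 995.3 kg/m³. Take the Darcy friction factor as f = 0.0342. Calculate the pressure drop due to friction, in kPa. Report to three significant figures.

Δp ≈ 2730 kPa

V = 4Q/(πD²) = 4·0.0771/(π·0.167²) = 3.520 m/s
h_f = f(L/D)V²/(2g) = 0.03420·(2160/0.167)·3.520²/(2·9.81) = 279.3 m
Δp = ρg·h_f = 995.3·9.81·279.3 = 2727 kPa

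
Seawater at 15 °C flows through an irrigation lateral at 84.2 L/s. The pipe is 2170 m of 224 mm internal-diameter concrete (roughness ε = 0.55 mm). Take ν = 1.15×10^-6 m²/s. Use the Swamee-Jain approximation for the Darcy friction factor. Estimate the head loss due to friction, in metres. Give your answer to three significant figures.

V = 4Q/(πD²) = 4·0.0842/(π·0.224²) = 2.137 m/s
Re = VD/ν = 2.137·0.224/1.15×10^-6 = 4.16×10^5 → turbulent
ε/D = 0.55/224 = 0.00246
Swamee-Jain: f = 0.02525
h_f = f(L/D)V²/(2g) = 0.02525·(2170/0.224)·2.137²/(2·9.81) = 56.92 m

h_f ≈ 56.9 m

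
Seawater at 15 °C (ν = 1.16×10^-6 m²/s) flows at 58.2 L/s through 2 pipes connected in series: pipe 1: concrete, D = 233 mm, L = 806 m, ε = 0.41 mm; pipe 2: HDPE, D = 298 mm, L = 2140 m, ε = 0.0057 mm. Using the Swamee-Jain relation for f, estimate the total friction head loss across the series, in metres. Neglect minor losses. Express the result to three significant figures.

H ≈ 11.7 m

Pipe 1: V = 1.365 m/s, Re = 2.74×10^5, ε/D = 0.00176, f = 0.02352, h_1 = f(L/D)V²/2g = 7.725 m
Pipe 2: V = 0.8345 m/s, Re = 2.14×10^5, ε/D = 1.91×10^-5, f = 0.01551, h_2 = f(L/D)V²/2g = 3.952 m
Series → Q common, losses add: H = Σh = 11.68 m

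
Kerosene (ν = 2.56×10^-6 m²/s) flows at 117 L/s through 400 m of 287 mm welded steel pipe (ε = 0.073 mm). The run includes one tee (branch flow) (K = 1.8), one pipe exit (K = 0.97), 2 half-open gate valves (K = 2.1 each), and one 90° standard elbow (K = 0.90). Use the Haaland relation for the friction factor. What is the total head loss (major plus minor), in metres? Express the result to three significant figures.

H_L ≈ 5.31 m

V = 4Q/(πD²) = 1.809 m/s; V²/2g = 0.1667 m
Re = 2.03×10^5, ε/D = 2.54×10^-4 → f = 0.01719 (Haaland)
Major: h_f = f(L/D)·V²/2g = 0.01719·1394·0.1667 = 3.995 m
Minor: ΣK = 7.87; h_m = ΣK·V²/2g = 1.312 m
Total H_L = 3.995 + 1.312 = 5.307 m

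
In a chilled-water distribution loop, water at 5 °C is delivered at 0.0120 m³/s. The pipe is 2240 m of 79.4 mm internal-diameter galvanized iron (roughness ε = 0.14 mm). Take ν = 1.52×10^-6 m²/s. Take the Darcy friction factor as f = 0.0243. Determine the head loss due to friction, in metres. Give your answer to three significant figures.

V = 4Q/(πD²) = 4·0.0120/(π·0.0794²) = 2.424 m/s
h_f = f(L/D)V²/(2g) = 0.02430·(2240/0.0794)·2.424²/(2·9.81) = 205.2 m

h_f ≈ 205 m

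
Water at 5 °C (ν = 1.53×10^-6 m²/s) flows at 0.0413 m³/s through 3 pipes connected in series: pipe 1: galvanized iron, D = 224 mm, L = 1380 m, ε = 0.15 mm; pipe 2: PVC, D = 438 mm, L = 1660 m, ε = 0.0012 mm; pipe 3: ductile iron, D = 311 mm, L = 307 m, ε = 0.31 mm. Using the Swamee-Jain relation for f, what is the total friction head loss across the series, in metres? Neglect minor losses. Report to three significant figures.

Pipe 1: V = 1.048 m/s, Re = 1.53×10^5, ε/D = 6.70×10^-4, f = 0.02022, h_1 = f(L/D)V²/2g = 6.972 m
Pipe 2: V = 0.2741 m/s, Re = 7.85×10^4, ε/D = 2.74×10^-6, f = 0.01882, h_2 = f(L/D)V²/2g = 0.2731 m
Pipe 3: V = 0.5437 m/s, Re = 1.11×10^5, ε/D = 9.97×10^-4, f = 0.02213, h_3 = f(L/D)V²/2g = 0.3291 m
Series → Q common, losses add: H = Σh = 7.575 m

H ≈ 7.57 m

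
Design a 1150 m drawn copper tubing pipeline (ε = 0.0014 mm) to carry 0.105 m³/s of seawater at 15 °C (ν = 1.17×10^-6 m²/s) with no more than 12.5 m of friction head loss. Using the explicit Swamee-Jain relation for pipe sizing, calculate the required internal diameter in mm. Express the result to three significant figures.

D ≈ 261 mm

Swamee-Jain (Type III): D = 0.66·[ε^1.25·(LQ²/(gh_f))^4.75 + ν·Q^9.4·(L/(gh_f))^5.2]^0.04
LQ²/(gh_f) = 0.1034; L/(gh_f) = 9.378
Term 1 = ε^1.25·(…)^4.75 = 1.00×10^-12; Term 2 = ν·Q^9.4·(…)^5.2 = 8.36×10^-11
D = 0.66·(1.00×10^-12 + 8.36×10^-11)^0.04 = 0.2610 m = 261 mm
Check: V = 1.96 m/s, Re = 4.38×10^5, f = 0.01349, h_f = 11.7 m ≈ 12.5 m ✓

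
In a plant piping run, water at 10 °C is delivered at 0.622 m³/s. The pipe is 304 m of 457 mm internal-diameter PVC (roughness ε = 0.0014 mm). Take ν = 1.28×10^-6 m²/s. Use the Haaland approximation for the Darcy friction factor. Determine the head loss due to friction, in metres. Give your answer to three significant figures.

V = 4Q/(πD²) = 4·0.622/(π·0.457²) = 3.792 m/s
Re = VD/ν = 3.792·0.457/1.28×10^-6 = 1.35×10^6 → turbulent
ε/D = 0.0014/457 = 3.06×10^-6
Haaland: f = 0.01108
h_f = f(L/D)V²/(2g) = 0.01108·(304/0.457)·3.792²/(2·9.81) = 5.402 m

h_f ≈ 5.40 m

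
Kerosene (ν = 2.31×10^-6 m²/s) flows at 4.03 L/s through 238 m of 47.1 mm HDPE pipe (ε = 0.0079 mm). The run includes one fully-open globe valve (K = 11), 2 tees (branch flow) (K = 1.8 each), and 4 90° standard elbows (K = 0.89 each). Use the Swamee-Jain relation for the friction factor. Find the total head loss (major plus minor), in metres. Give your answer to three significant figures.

H_L ≈ 34.8 m

V = 4Q/(πD²) = 2.313 m/s; V²/2g = 0.2727 m
Re = 4.72×10^4, ε/D = 1.68×10^-4 → f = 0.02168 (Swamee-Jain)
Major: h_f = f(L/D)·V²/2g = 0.02168·5053·0.2727 = 29.88 m
Minor: ΣK = 18.2; h_m = ΣK·V²/2g = 4.952 m
Total H_L = 29.88 + 4.952 = 34.83 m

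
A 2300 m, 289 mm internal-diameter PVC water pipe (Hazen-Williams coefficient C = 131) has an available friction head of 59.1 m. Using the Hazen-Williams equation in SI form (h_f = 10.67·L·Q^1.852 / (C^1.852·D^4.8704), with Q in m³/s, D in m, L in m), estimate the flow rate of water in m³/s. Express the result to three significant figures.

Q ≈ 0.193 m³/s

Rearranging: Q = [h_f·C^1.852·D^4.8704 / (10.67·L)]^(1/1.852)
Q = [59.1·131^1.852·0.289^4.8704 / (10.67·2300)]^0.540 = 0.1931 m³/s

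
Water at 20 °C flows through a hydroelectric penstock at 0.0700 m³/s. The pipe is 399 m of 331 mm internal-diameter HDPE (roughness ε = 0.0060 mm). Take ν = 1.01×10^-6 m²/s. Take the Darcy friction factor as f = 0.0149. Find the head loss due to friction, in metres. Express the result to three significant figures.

h_f ≈ 0.606 m

V = 4Q/(πD²) = 4·0.0700/(π·0.331²) = 0.8135 m/s
h_f = f(L/D)V²/(2g) = 0.01490·(399/0.331)·0.8135²/(2·9.81) = 0.6058 m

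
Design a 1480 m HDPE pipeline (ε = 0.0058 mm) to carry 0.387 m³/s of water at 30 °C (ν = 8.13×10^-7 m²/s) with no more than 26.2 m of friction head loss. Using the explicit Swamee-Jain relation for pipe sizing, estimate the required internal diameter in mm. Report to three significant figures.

Swamee-Jain (Type III): D = 0.66·[ε^1.25·(LQ²/(gh_f))^4.75 + ν·Q^9.4·(L/(gh_f))^5.2]^0.04
LQ²/(gh_f) = 0.8624; L/(gh_f) = 5.758
Term 1 = ε^1.25·(…)^4.75 = 1.41×10^-7; Term 2 = ν·Q^9.4·(…)^5.2 = 9.73×10^-7
D = 0.66·(1.41×10^-7 + 9.73×10^-7)^0.04 = 0.3814 m = 381 mm
Check: V = 3.39 m/s, Re = 1.59×10^6, f = 0.01123, h_f = 25.5 m ≈ 26.2 m ✓

D ≈ 381 mm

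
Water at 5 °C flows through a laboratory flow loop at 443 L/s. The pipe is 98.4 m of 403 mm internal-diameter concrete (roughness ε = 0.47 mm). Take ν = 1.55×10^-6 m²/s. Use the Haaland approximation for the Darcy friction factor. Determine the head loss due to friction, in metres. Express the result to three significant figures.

h_f ≈ 3.11 m

V = 4Q/(πD²) = 4·0.443/(π·0.403²) = 3.473 m/s
Re = VD/ν = 3.473·0.403/1.55×10^-6 = 9.03×10^5 → turbulent
ε/D = 0.47/403 = 0.00117
Haaland: f = 0.02070
h_f = f(L/D)V²/(2g) = 0.02070·(98.4/0.403)·3.473²/(2·9.81) = 3.107 m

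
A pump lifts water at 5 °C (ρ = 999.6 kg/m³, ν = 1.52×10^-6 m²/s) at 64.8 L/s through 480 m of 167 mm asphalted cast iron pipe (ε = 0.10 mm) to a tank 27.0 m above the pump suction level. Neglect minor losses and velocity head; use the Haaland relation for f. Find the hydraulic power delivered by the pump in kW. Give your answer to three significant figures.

V = 4Q/(πD²) = 2.958 m/s; Re = 3.25×10^5; ε/D = 5.99×10^-4; f = 0.01854
h_f = f(L/D)V²/2g = 23.77 m
Total head H = z + h_f = 27.0 + 23.77 = 50.77 m
P_hyd = ρgQH = 999.6·9.81·0.0648·50.77 = 32.26 kW

P_hyd ≈ 32.3 kW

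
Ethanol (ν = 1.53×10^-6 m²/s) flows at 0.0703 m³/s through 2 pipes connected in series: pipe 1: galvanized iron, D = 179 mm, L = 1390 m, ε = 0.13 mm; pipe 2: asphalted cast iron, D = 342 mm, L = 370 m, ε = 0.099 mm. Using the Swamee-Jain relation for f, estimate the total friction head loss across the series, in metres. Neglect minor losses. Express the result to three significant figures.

H ≈ 60.6 m

Pipe 1: V = 2.794 m/s, Re = 3.27×10^5, ε/D = 7.26×10^-4, f = 0.01943, h_1 = f(L/D)V²/2g = 60.01 m
Pipe 2: V = 0.7653 m/s, Re = 1.71×10^5, ε/D = 2.89×10^-4, f = 0.01806, h_2 = f(L/D)V²/2g = 0.5831 m
Series → Q common, losses add: H = Σh = 60.60 m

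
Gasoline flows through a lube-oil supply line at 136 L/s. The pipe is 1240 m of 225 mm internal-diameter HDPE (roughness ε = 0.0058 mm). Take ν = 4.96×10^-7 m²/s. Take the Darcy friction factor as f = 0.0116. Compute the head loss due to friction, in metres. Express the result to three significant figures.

V = 4Q/(πD²) = 4·0.136/(π·0.225²) = 3.420 m/s
h_f = f(L/D)V²/(2g) = 0.01160·(1240/0.225)·3.420²/(2·9.81) = 38.12 m

h_f ≈ 38.1 m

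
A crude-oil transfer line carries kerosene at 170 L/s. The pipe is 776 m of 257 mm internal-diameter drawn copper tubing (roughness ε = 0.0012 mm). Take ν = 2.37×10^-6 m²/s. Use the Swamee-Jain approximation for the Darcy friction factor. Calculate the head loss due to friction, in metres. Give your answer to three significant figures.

V = 4Q/(πD²) = 4·0.170/(π·0.257²) = 3.277 m/s
Re = VD/ν = 3.277·0.257/2.37×10^-6 = 3.55×10^5 → turbulent
ε/D = 0.0012/257 = 4.67×10^-6
Swamee-Jain: f = 0.01399
h_f = f(L/D)V²/(2g) = 0.01399·(776/0.257)·3.277²/(2·9.81) = 23.12 m

h_f ≈ 23.1 m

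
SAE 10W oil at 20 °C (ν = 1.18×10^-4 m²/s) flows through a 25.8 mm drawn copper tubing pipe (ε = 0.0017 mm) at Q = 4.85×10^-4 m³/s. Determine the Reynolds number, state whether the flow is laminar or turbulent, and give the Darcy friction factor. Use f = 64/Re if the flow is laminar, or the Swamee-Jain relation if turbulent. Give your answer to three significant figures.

V = 4Q/(πD²) = 0.9277 m/s
Re = VD/ν = 0.9277·0.0258/1.18×10^-4 = 203
Re < 2300 → laminar → f = 64/Re = 0.3155

Re ≈ 203; laminar; f = 64/Re ≈ 0.316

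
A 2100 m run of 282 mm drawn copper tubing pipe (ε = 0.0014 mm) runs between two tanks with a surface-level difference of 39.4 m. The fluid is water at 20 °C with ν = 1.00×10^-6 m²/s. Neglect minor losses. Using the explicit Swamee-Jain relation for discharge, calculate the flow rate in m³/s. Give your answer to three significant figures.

Q ≈ 0.183 m³/s

Swamee-Jain (Type II): Q = -0.965·√(gD⁵h_f/L)·ln[ε/(3.7D) + √(3.17ν²L/(gD³h_f))]
√(gD⁵h_f/L) = √(9.81·0.282⁵·39.4/2100) = 0.01812
ε/(3.7D) = 1.34×10^-6; √(3.17ν²L/(gD³h_f)) = 2.77×10^-5
Q = -0.965·0.01812·ln(2.905×10^-5) = 0.1826 m³/s
Check: V = 2.92 m/s, Re = 8.25×10^5, f = 0.01210, h_f = 39.3 m ≈ 39.4 m ✓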